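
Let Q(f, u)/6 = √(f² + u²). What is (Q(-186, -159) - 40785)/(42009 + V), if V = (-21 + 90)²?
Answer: -2719/3118 + 3*√6653/7795 ≈ -0.84064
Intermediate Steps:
Q(f, u) = 6*√(f² + u²)
V = 4761 (V = 69² = 4761)
(Q(-186, -159) - 40785)/(42009 + V) = (6*√((-186)² + (-159)²) - 40785)/(42009 + 4761) = (6*√(34596 + 25281) - 40785)/46770 = (6*√59877 - 40785)*(1/46770) = (6*(3*√6653) - 40785)*(1/46770) = (18*√6653 - 40785)*(1/46770) = (-40785 + 18*√6653)*(1/46770) = -2719/3118 + 3*√6653/7795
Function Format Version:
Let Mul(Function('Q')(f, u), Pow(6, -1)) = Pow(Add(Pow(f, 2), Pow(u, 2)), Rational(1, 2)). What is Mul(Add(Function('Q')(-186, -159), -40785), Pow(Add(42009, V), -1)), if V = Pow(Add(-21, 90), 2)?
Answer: Add(Rational(-2719, 3118), Mul(Rational(3, 7795), Pow(6653, Rational(1, 2)))) ≈ -0.84064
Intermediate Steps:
Function('Q')(f, u) = Mul(6, Pow(Add(Pow(f, 2), Pow(u, 2)), Rational(1, 2)))
V = 4761 (V = Pow(69, 2) = 4761)
Mul(Add(Function('Q')(-186, -159), -40785), Pow(Add(42009, V), -1)) = Mul(Add(Mul(6, Pow(Add(Pow(-186, 2), Pow(-159, 2)), Rational(1, 2))), -40785), Pow(Add(42009, 4761), -1)) = Mul(Add(Mul(6, Pow(Add(34596, 25281), Rational(1, 2))), -40785), Pow(46770, -1)) = Mul(Add(Mul(6, Pow(59877, Rational(1, 2))), -40785), Rational(1, 46770)) = Mul(Add(Mul(6, Mul(3, Pow(6653, Rational(1, 2)))), -40785), Rational(1, 46770)) = Mul(Add(Mul(18, Pow(6653, Rational(1, 2))), -40785), Rational(1, 46770)) = Mul(Add(-40785, Mul(18, Pow(6653, Rational(1, 2)))), Rational(1, 46770)) = Add(Rational(-2719, 3118), Mul(Rational(3, 7795), Pow(6653, Rational(1, 2))))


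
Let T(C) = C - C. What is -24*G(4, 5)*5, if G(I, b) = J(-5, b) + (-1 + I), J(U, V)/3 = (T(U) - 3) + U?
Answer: 2520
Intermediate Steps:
T(C) = 0
J(U, V) = -9 + 3*U (J(U, V) = 3*((0 - 3) + U) = 3*(-3 + U) = -9 + 3*U)
G(I, b) = -25 + I (G(I, b) = (-9 + 3*(-5)) + (-1 + I) = (-9 - 15) + (-1 + I) = -24 + (-1 + I) = -25 + I)
-24*G(4, 5)*5 = -24*(-25 + 4)*5 = -24*(-21)*5 = 504*5 = 2520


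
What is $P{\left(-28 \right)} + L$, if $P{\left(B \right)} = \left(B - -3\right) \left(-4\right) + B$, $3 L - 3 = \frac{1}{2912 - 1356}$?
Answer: $\frac{340765}{4668} \approx 73.0$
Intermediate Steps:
$L = \frac{4669}{4668}$ ($L = 1 + \frac{1}{3 \left(2912 - 1356\right)} = 1 + \frac{1}{3 \cdot 1556} = 1 + \frac{1}{3} \cdot \frac{1}{1556} = 1 + \frac{1}{4668} = \frac{4669}{4668} \approx 1.0002$)
$P{\left(B \right)} = -12 - 3 B$ ($P{\left(B \right)} = \left(B + 3\right) \left(-4\right) + B = \left(3 + B\right) \left(-4\right) + B = \left(-12 - 4 B\right) + B = -12 - 3 B$)
$P{\left(-28 \right)} + L = \left(-12 - -84\right) + \frac{4669}{4668} = \left(-12 + 84\right) + \frac{4669}{4668} = 72 + \frac{4669}{4668} = \frac{340765}{4668}$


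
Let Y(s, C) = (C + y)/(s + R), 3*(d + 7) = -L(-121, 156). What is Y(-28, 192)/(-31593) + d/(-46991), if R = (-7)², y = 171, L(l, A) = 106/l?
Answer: -24214016/59878328741 ≈ -0.00040439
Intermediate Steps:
R = 49
d = -2435/363 (d = -7 + (-106/(-121))/3 = -7 + (-106*(-1)/121)/3 = -7 + (-1*(-106/121))/3 = -7 + (⅓)*(106/121) = -7 + 106/363 = -2435/363 ≈ -6.7080)
Y(s, C) = (171 + C)/(49 + s) (Y(s, C) = (C + 171)/(s + 49) = (171 + C)/(49 + s))
Y(-28, 192)/(-31593) + d/(-46991) = ((171 + 192)/(49 - 28))/(-31593) - 2435/363/(-46991) = (363/21)*(-1/31593) - 2435/363*(-1/46991) = ((1/21)*363)*(-1/31593) + 2435/17057733 = (121/7)*(-1/31593) + 2435/17057733 = -121/221151 + 2435/17057733 = -24214016/59878328741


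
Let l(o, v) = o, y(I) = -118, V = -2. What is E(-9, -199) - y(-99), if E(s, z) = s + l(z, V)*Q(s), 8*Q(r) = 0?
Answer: 109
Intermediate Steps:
Q(r) = 0 (Q(r) = (⅛)*0 = 0)
E(s, z) = s (E(s, z) = s + z*0 = s + 0 = s)
E(-9, -199) - y(-99) = -9 - 1*(-118) = -9 + 118 = 109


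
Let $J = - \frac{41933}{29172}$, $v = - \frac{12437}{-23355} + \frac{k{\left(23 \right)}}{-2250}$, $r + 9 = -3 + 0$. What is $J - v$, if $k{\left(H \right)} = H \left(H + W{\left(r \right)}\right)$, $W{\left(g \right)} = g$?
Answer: $- \frac{10546230191}{5677600500} \approx -1.8575$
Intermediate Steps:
$r = -12$ ($r = -9 + \left(-3 + 0\right) = -9 - 3 = -12$)
$k{\left(H \right)} = H \left(-12 + H\right)$ ($k{\left(H \right)} = H \left(H - 12\right) = H \left(-12 + H\right)$)
$v = \frac{490543}{1167750}$ ($v = - \frac{12437}{-23355} + \frac{23 \left(-12 + 23\right)}{-2250} = \left(-12437\right) \left(- \frac{1}{23355}\right) + 23 \cdot 11 \left(- \frac{1}{2250}\right) = \frac{12437}{23355} + 253 \left(- \frac{1}{2250}\right) = \frac{12437}{23355} - \frac{253}{2250} = \frac{490543}{1167750} \approx 0.42008$)
$J = - \frac{41933}{29172}$ ($J = \left(-41933\right) \frac{1}{29172} = - \frac{41933}{29172} \approx -1.4374$)
$J - v = - \frac{41933}{29172} - \frac{490543}{1167750} = - \frac{10546230191}{5677600500}$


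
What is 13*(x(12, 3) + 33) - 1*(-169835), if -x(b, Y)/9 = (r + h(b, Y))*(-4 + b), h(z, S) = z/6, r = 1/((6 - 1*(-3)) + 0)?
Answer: 168288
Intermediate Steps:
r = 1/9 (r = 1/((6 + 3) + 0) = 1/(9 + 0) = 1/9 ≈ 0.11111)
h(z, S) = z/6 (h(z, S) = z*(1/6) = z/6)
x(b, Y) = -9*(-4 + b)*(1/9 + b/6) (x(b, Y) = -9*(1/9 + b/6)*(-4 + b) = -9*(-4 + b)*(1/9 + b/6))
13*(x(12, 3) + 33) - 1*(-169835) = 13*((4 + 5*12 - 3/2*12**2) + 33) - 1*(-169835) = 13*((4 + 60 - 3/2*144) + 33) + 169835 = 13*((4 + 60 - 216) + 33) + 169835 = 13*(-152 + 33) + 169835 = 13*(-119) + 169835 = -1547 + 169835 = 168288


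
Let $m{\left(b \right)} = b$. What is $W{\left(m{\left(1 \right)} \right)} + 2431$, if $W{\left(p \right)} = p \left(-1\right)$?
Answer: $2430$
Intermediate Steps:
$W{\left(p \right)} = - p$
$W{\left(m{\left(1 \right)} \right)} + 2431 = \left(-1\right) 1 + 2431 = -1 + 2431 = 2430$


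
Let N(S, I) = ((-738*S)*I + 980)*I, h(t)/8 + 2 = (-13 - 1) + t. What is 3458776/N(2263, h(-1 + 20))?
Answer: -432347/120243828 ≈ -0.0035956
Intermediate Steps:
h(t) = -128 + 8*t (h(t) = -16 + 8*((-13 - 1) + t) = -16 + 8*(-14 + t) = -16 + (-112 + 8*t) = -128 + 8*t)
N(S, I) = I*(980 - 738*I*S) (N(S, I) = (-738*I*S + 980)*I = (980 - 738*I*S)*I = I*(980 - 738*I*S))
3458776/N(2263, h(-1 + 20)) = 3458776/((2*(-128 + 8*(-1 + 20))*(490 - 369*(-128 + 8*(-1 + 20))*2263))) = 3458776/((2*(-128 + 8*19)*(490 - 369*(-128 + 8*19)*2263))) = 3458776/((2*(-128 + 152)*(490 - 369*(-128 + 152)*2263))) = 3458776/((2*24*(490 - 369*24*2263))) = 3458776/((2*24*(490 - 20041128))) = 3458776/((2*24*(-20040638))) = 3458776/(-961950624) = 3458776*(-1/961950624) = -432347/120243828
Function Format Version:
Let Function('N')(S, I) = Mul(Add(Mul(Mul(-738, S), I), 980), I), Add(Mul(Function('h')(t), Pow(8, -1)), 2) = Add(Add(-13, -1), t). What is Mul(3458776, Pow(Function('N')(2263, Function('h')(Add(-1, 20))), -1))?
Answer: Rational(-432347, 120243828) ≈ -0.0035956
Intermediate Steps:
Function('h')(t) = Add(-128, Mul(8, t)) (Function('h')(t) = Add(-16, Mul(8, Add(Add(-13, -1), t))) = Add(-16, Mul(8, Add(-14, t))) = Add(-16, Add(-112, Mul(8, t))) = Add(-128, Mul(8, t)))
Function('N')(S, I) = Mul(I, Add(980, Mul(-738, I, S))) (Function('N')(S, I) = Mul(Add(Mul(-738, I, S), 980), I) = Mul(Add(980, Mul(-738, I, S)), I) = Mul(I, Add(980, Mul(-738, I, S))))
Mul(3458776, Pow(Function('N')(2263, Function('h')(Add(-1, 20))), -1)) = Mul(3458776, Pow(Mul(2, Add(-128, Mul(8, Add(-1, 20))), Add(490, Mul(-369, Add(-128, Mul(8, Add(-1, 20))), 2263))), -1)) = Mul(3458776, Pow(Mul(2, Add(-128, Mul(8, 19)), Add(490, Mul(-369, Add(-128, Mul(8, 19)), 2263))), -1)) = Mul(3458776, Pow(Mul(2, Add(-128, 152), Add(490, Mul(-369, Add(-128, 152), 2263))), -1)) = Mul(3458776, Pow(Mul(2, 24, Add(490, Mul(-369, 24, 2263))), -1)) = Mul(3458776, Pow(Mul(2, 24, Add(490, -20041128)), -1)) = Mul(3458776, Pow(Mul(2, 24, -20040638), -1)) = Mul(3458776, Pow(-961950624, -1)) = Mul(3458776, Rational(-1, 961950624)) = Rational(-432347, 120243828)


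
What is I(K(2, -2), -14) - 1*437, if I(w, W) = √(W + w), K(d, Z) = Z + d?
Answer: -437 + I*√14 ≈ -437.0 + 3.7417*I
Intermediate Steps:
I(K(2, -2), -14) - 1*437 = √(-14 + (-2 + 2)) - 1*437 = √(-14 + 0) - 437 = √(-14) - 437 = I*√14 - 437 = -437 + I*√14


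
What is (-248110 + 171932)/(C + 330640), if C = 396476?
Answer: -38089/363558 ≈ -0.10477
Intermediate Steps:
(-248110 + 171932)/(C + 330640) = (-248110 + 171932)/(396476 + 330640) = -76178/727116 = -76178*1/727116 = -38089/363558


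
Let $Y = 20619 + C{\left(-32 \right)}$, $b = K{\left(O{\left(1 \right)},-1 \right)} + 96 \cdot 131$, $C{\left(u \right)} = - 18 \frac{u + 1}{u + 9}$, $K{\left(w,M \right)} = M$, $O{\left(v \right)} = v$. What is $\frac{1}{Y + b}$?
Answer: $\frac{23}{762904} \approx 3.0148 \cdot 10^{-5}$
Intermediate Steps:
$C{\left(u \right)} = - \frac{18 \left(1 + u\right)}{9 + u}$ ($C{\left(u \right)} = - 18 \frac{1 + u}{9 + u} = - \frac{18 \left(1 + u\right)}{9 + u}$)
$b = 12575$ ($b = -1 + 96 \cdot 131 = -1 + 12576 = 12575$)
$Y = \frac{473679}{23}$ ($Y = 20619 + \frac{18 \left(-1 - -32\right)}{9 - 32} = 20619 + \frac{18 \left(-1 + 32\right)}{-23} = 20619 + 18 \left(- \frac{1}{23}\right) 31 = 20619 - \frac{558}{23} = \frac{473679}{23} \approx 20595.0$)
$\frac{1}{Y + b} = \frac{1}{\frac{473679}{23} + 12575} = \frac{1}{\frac{762904}{23}} = \frac{23}{762904}$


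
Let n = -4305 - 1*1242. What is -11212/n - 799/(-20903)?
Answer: 238796489/115948941 ≈ 2.0595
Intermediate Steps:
n = -5547 (n = -4305 - 1242 = -5547)
-11212/n - 799/(-20903) = -11212/(-5547) - 799/(-20903) = -11212*(-1/5547) - 799*(-1/20903) = 11212/5547 + 799/20903 = 238796489/115948941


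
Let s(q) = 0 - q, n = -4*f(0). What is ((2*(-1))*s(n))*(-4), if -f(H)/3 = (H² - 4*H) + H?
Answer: 0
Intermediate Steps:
f(H) = -3*H² + 9*H (f(H) = -3*((H² - 4*H) + H) = -3*(H² - 3*H) = -3*H² + 9*H)
n = 0 (n = -12*0*(3 - 1*0) = -12*0*(3 + 0) = -12*0*3 = -4*0 = 0)
s(q) = -q
((2*(-1))*s(n))*(-4) = ((2*(-1))*(-1*0))*(-4) = -2*0*(-4) = 0*(-4) = 0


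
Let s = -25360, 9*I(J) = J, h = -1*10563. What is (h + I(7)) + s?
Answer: -323300/9 ≈ -35922.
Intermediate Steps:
h = -10563
I(J) = J/9
(h + I(7)) + s = (-10563 + (⅑)*7) - 25360 = (-10563 + 7/9) - 25360 = -95060/9 - 25360 = -323300/9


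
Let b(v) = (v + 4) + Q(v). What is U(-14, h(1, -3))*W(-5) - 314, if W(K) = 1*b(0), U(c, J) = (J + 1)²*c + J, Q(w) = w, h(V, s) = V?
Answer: -534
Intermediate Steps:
U(c, J) = J + c*(1 + J)² (U(c, J) = (1 + J)²*c + J = c*(1 + J)² + J = J + c*(1 + J)²)
b(v) = 4 + 2*v (b(v) = (v + 4) + v = (4 + v) + v = 4 + 2*v)
W(K) = 4 (W(K) = 1*(4 + 2*0) = 1*(4 + 0) = 1*4 = 4)
U(-14, h(1, -3))*W(-5) - 314 = (1 - 14*(1 + 1)²)*4 - 314 = (1 - 14*2²)*4 - 314 = (1 - 14*4)*4 - 314 = (1 - 56)*4 - 314 = -55*4 - 314 = -220 - 314 = -534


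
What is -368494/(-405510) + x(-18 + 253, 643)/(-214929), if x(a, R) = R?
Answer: 1879507238/2075139495 ≈ 0.90573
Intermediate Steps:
-368494/(-405510) + x(-18 + 253, 643)/(-214929) = -368494/(-405510) + 643/(-214929) = -368494*(-1/405510) + 643*(-1/214929) = 26321/28965 - 643/214929 = 1879507238/2075139495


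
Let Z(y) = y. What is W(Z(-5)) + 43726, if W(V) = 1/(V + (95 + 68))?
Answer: 6908709/158 ≈ 43726.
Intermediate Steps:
W(V) = 1/(163 + V) (W(V) = 1/(V + 163) = 1/(163 + V))
W(Z(-5)) + 43726 = 1/(163 - 5) + 43726 = 1/158 + 43726 = 6908709/158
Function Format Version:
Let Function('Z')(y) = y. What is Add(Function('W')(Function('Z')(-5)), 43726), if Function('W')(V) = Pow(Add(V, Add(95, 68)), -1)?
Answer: Rational(6908709, 158) ≈ 43726.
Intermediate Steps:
Function('W')(V) = Pow(Add(163, V), -1) (Function('W')(V) = Pow(Add(V, 163), -1) = Pow(Add(163, V), -1))
Add(Function('W')(Function('Z')(-5)), 43726) = Add(Pow(Add(163, -5), -1), 43726) = Add(Pow(158, -1), 43726) = Add(Rational(1, 158), 43726) = Rational(6908709, 158)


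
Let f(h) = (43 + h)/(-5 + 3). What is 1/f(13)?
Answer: -1/28 ≈ -0.035714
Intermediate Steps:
f(h) = -43/2 - h/2 (f(h) = (43 + h)/(-2) = (43 + h)*(-½) = -43/2 - h/2)
1/f(13) = 1/(-43/2 - ½*13) = 1/(-43/2 - 13/2) = 1/(-28) = -1/28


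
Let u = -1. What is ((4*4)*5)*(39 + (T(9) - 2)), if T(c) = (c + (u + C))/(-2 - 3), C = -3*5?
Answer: 3072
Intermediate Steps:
C = -15
T(c) = 16/5 - c/5 (T(c) = (c + (-1 - 15))/(-2 - 3) = (c - 16)/(-5) = (-16 + c)*(-1/5) = 16/5 - c/5)
((4*4)*5)*(39 + (T(9) - 2)) = ((4*4)*5)*(39 + ((16/5 - 1/5*9) - 2)) = (16*5)*(39 + ((16/5 - 9/5) - 2)) = 80*(39 + (7/5 - 2)) = 80*(39 - 3/5) = 80*(192/5) = 3072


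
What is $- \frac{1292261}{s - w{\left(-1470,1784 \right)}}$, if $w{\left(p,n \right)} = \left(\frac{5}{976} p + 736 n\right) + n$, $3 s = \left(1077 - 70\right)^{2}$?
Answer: $\frac{1891870104}{1430011975} \approx 1.323$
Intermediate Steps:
$s = \frac{1014049}{3}$ ($s = \frac{\left(1077 - 70\right)^{2}}{3} = \frac{1007^{2}}{3} = \frac{1}{3} \cdot 1014049 = \frac{1014049}{3} \approx 3.3802 \cdot 10^{5}$)
$w{\left(p,n \right)} = 737 n + \frac{5 p}{976}$ ($w{\left(p,n \right)} = \left(5 \cdot \frac{1}{976} p + 736 n\right) + n = \left(\frac{5 p}{976} + 736 n\right) + n = \left(736 n + \frac{5 p}{976}\right) + n = 737 n + \frac{5 p}{976}$)
$- \frac{1292261}{s - w{\left(-1470,1784 \right)}} = - \frac{1292261}{\frac{1014049}{3} - \left(737 \cdot 1784 + \frac{5}{976} \left(-1470\right)\right)} = - \frac{1292261}{\frac{1014049}{3} - \left(1314808 - \frac{3675}{488}\right)} = - \frac{1292261}{\frac{1014049}{3} - \frac{641622629}{488}} = - \frac{1292261}{- \frac{1430011975}{1464}} = \left(-1292261\right) \left(- \frac{1464}{1430011975}\right) = \frac{1891870104}{1430011975}$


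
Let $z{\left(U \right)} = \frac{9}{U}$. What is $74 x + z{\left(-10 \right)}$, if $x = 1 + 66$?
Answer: $\frac{49571}{10} \approx 4957.1$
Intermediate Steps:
$x = 67$
$74 x + z{\left(-10 \right)} = 74 \cdot 67 + \frac{9}{-10} = 4958 + 9 \left(- \frac{1}{10}\right) = 4958 - \frac{9}{10} = \frac{49571}{10}$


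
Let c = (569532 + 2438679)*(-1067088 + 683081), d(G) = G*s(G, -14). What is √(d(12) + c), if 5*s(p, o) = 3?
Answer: I*√28879352036745/5 ≈ 1.0748e+6*I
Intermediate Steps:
s(p, o) = ⅗ (s(p, o) = (⅕)*3 = ⅗)
d(G) = 3*G/5 (d(G) = G*(⅗) = 3*G/5)
c = -1155174081477 (c = 3008211*(-384007) = -1155174081477)
√(d(12) + c) = √((⅗)*12 - 1155174081477) = √(36/5 - 1155174081477) = √(-5775870407349/5) = I*√28879352036745/5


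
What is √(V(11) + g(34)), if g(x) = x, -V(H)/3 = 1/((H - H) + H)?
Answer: √4081/11 ≈ 5.8075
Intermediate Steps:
V(H) = -3/H (V(H) = -3/((H - H) + H) = -3/(0 + H) = -3/H)
√(V(11) + g(34)) = √(-3/11 + 34) = √(371/11) = √4081/11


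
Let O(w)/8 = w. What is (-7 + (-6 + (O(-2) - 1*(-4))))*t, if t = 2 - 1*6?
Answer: 100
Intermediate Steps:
O(w) = 8*w
t = -4 (t = 2 - 6 = -4)
(-7 + (-6 + (O(-2) - 1*(-4))))*t = (-7 + (-6 + (8*(-2) - 1*(-4))))*(-4) = (-7 + (-6 + (-16 + 4)))*(-4) = (-7 + (-6 - 12))*(-4) = (-7 - 18)*(-4) = -25*(-4) = 100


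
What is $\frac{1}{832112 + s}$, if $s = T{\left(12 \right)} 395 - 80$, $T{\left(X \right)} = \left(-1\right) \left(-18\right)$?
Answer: $\frac{1}{839142} \approx 1.1917 \cdot 10^{-6}$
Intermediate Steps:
$T{\left(X \right)} = 18$
$s = 7030$ ($s = 18 \cdot 395 - 80 = 7110 - 80 = 7030$)
$\frac{1}{832112 + s} = \frac{1}{832112 + 7030} = \frac{1}{839142}$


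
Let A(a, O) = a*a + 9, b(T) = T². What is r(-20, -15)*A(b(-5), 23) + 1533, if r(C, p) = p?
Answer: -7977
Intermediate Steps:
A(a, O) = 9 + a² (A(a, O) = a² + 9 = 9 + a²)
r(-20, -15)*A(b(-5), 23) + 1533 = -15*(9 + ((-5)²)²) + 1533 = -15*(9 + 25²) + 1533 = -15*(9 + 625) + 1533 = -15*634 + 1533 = -9510 + 1533 = -7977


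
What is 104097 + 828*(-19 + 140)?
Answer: 204285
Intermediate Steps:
104097 + 828*(-19 + 140) = 104097 + 828*121 = 104097 + 100188 = 204285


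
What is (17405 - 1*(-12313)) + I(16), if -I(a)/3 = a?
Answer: 29670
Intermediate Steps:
I(a) = -3*a
(17405 - 1*(-12313)) + I(16) = (17405 - 1*(-12313)) - 3*16 = (17405 + 12313) - 48 = 29718 - 48 = 29670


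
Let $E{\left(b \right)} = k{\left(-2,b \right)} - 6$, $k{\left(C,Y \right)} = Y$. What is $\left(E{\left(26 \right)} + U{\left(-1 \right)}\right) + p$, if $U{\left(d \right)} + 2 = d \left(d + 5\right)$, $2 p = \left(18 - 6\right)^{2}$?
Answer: $86$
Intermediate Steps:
$p = 72$ ($p = \frac{\left(18 - 6\right)^{2}}{2} = \frac{12^{2}}{2} = \frac{1}{2} \cdot 144 = 72$)
$E{\left(b \right)} = -6 + b$ ($E{\left(b \right)} = b - 6 = -6 + b$)
$U{\left(d \right)} = -2 + d \left(5 + d\right)$ ($U{\left(d \right)} = -2 + d \left(d + 5\right) = -2 + d \left(5 + d\right)$)
$\left(E{\left(26 \right)} + U{\left(-1 \right)}\right) + p = \left(\left(-6 + 26\right) + \left(-2 + \left(-1\right)^{2} + 5 \left(-1\right)\right)\right) + 72 = \left(20 - 6\right) + 72 = 14 + 72 = 86$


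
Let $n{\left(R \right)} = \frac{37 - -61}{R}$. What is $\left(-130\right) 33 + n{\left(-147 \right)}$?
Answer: $- \frac{12872}{3} \approx -4290.7$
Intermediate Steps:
$n{\left(R \right)} = \frac{98}{R}$ ($n{\left(R \right)} = \frac{37 + 61}{R} = \frac{98}{R}$)
$\left(-130\right) 33 + n{\left(-147 \right)} = \left(-130\right) 33 + \frac{98}{-147} = -4290 + 98 \left(- \frac{1}{147}\right) = -4290 - \frac{2}{3} = - \frac{12872}{3}$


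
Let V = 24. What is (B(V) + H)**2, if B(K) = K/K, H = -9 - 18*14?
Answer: 67600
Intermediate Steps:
H = -261 (H = -9 - 252 = -261)
B(K) = 1
(B(V) + H)**2 = (1 - 261)**2 = (-260)**2 = 67600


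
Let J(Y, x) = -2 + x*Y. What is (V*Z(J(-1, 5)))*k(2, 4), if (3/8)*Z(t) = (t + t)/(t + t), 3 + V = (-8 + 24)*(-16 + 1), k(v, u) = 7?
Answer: -4536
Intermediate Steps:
J(Y, x) = -2 + Y*x
V = -243 (V = -3 + (-8 + 24)*(-16 + 1) = -3 + 16*(-15) = -3 - 240 = -243)
Z(t) = 8/3 (Z(t) = 8*((t + t)/(t + t))/3 = 8*((2*t)/((2*t)))/3 = 8*((2*t)*(1/(2*t)))/3 = (8/3)*1 = 8/3)
(V*Z(J(-1, 5)))*k(2, 4) = -243*8/3*7 = -648*7 = -4536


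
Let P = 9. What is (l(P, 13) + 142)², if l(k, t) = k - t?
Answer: 19044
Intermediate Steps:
(l(P, 13) + 142)² = ((9 - 1*13) + 142)² = ((9 - 13) + 142)² = (-4 + 142)² = 138² = 19044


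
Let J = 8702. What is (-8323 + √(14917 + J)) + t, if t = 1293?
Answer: -7030 + √23619 ≈ -6876.3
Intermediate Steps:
(-8323 + √(14917 + J)) + t = (-8323 + √(14917 + 8702)) + 1293 = (-8323 + √23619) + 1293 = -7030 + √23619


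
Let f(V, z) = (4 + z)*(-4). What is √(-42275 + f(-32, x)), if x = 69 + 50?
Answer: I*√42767 ≈ 206.8*I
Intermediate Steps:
x = 119
f(V, z) = -16 - 4*z
√(-42275 + f(-32, x)) = √(-42275 + (-16 - 4*119)) = √(-42275 + (-16 - 476)) = √(-42275 - 492) = √(-42767) = I*√42767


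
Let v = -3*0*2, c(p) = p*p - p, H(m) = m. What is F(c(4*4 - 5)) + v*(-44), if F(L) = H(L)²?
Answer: 12100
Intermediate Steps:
c(p) = p² - p
v = 0 (v = 0*2 = 0)
F(L) = L²
F(c(4*4 - 5)) + v*(-44) = ((4*4 - 5)*(-1 + (4*4 - 5)))² + 0*(-44) = ((16 - 5)*(-1 + (16 - 5)))² + 0 = (11*(-1 + 11))² + 0 = (11*10)² + 0 = 110² + 0 = 12100 + 0 = 12100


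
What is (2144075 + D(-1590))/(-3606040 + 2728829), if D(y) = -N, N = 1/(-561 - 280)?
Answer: -1803167076/737734451 ≈ -2.4442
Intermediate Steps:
N = -1/841 (N = 1/(-841) = -1/841 ≈ -0.0011891)
D(y) = 1/841 (D(y) = -1*(-1/841) = 1/841)
(2144075 + D(-1590))/(-3606040 + 2728829) = (2144075 + 1/841)/(-3606040 + 2728829) = (1803167076/841)/(-877211) = (1803167076/841)*(-1/877211) = -1803167076/737734451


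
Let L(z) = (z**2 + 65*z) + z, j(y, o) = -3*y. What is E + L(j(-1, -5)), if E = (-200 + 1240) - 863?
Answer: 384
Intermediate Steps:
L(z) = z**2 + 66*z
E = 177 (E = 1040 - 863 = 177)
E + L(j(-1, -5)) = 177 + (-3*(-1))*(66 - 3*(-1)) = 177 + 3*(66 + 3) = 177 + 3*69 = 177 + 207 = 384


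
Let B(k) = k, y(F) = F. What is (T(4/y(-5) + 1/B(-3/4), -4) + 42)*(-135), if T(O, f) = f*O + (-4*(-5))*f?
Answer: 3978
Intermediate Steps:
T(O, f) = 20*f + O*f (T(O, f) = O*f + 20*f = 20*f + O*f)
(T(4/y(-5) + 1/B(-3/4), -4) + 42)*(-135) = (-4*(20 + (4/(-5) + 1/(-3/4))) + 42)*(-135) = (-4*(20 + (4*(-⅕) + 1/(-3*¼))) + 42)*(-135) = (-4*(20 + (-⅘ + 1/(-¾))) + 42)*(-135) = (-4*(20 + (-⅘ + 1*(-4/3))) + 42)*(-135) = (-4*(20 + (-⅘ - 4/3)) + 42)*(-135) = (-4*(20 - 32/15) + 42)*(-135) = (-4*268/15 + 42)*(-135) = (-1072/15 + 42)*(-135) = -442/15*(-135) = 3978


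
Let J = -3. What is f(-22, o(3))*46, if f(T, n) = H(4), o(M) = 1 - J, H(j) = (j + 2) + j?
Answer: 460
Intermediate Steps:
H(j) = 2 + 2*j (H(j) = (2 + j) + j = 2 + 2*j)
o(M) = 4 (o(M) = 1 - 1*(-3) = 1 + 3 = 4)
f(T, n) = 10 (f(T, n) = 2 + 2*4 = 2 + 8 = 10)
f(-22, o(3))*46 = 10*46 = 460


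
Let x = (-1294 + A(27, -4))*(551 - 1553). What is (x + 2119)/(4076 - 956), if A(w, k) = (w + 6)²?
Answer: 207529/3120 ≈ 66.516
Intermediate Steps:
A(w, k) = (6 + w)²
x = 205410 (x = (-1294 + (6 + 27)²)*(551 - 1553) = (-1294 + 33²)*(-1002) = (-1294 + 1089)*(-1002) = -205*(-1002) = 205410)
(x + 2119)/(4076 - 956) = (205410 + 2119)/(4076 - 956) = 207529/3120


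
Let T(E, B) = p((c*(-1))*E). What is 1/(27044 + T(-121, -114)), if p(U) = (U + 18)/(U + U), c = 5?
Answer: 1210/32723863 ≈ 3.6976e-5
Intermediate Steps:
p(U) = (18 + U)/(2*U) (p(U) = (18 + U)/((2*U)) = (18 + U)*(1/(2*U)) = (18 + U)/(2*U))
T(E, B) = -(18 - 5*E)/(10*E) (T(E, B) = (18 + (5*(-1))*E)/(2*(((5*(-1))*E))) = (18 - 5*E)/(2*((-5*E))) = (-1/(5*E))*(18 - 5*E)/2 = -(18 - 5*E)/(10*E))
1/(27044 + T(-121, -114)) = 1/(27044 + (⅒)*(-18 + 5*(-121))/(-121)) = 1/(27044 + (⅒)*(-1/121)*(-18 - 605)) = 1/(27044 + (⅒)*(-1/121)*(-623)) = 1/(27044 + 623/1210) = 1/(32723863/1210) = 1210/32723863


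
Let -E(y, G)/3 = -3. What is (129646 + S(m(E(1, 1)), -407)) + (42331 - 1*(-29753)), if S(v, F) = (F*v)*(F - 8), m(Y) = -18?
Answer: -2838560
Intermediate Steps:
E(y, G) = 9 (E(y, G) = -3*(-3) = 9)
S(v, F) = F*v*(-8 + F) (S(v, F) = (F*v)*(-8 + F) = F*v*(-8 + F))
(129646 + S(m(E(1, 1)), -407)) + (42331 - 1*(-29753)) = (129646 - 407*(-18)*(-8 - 407)) + (42331 - 1*(-29753)) = (129646 - 407*(-18)*(-415)) + (42331 + 29753) = (129646 - 3040290) + 72084 = -2910644 + 72084 = -2838560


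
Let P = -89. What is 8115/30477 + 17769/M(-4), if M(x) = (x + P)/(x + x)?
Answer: 481457911/314929 ≈ 1528.8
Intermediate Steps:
M(x) = (-89 + x)/(2*x) (M(x) = (x - 89)/(x + x) = (-89 + x)/((2*x)) = (-89 + x)*(1/(2*x)) = (-89 + x)/(2*x))
8115/30477 + 17769/M(-4) = 8115/30477 + 17769/(((½)*(-89 - 4)/(-4))) = 8115*(1/30477) + 17769/(((½)*(-¼)*(-93))) = 2705/10159 + 17769/(93/8) = 2705/10159 + 17769*(8/93) = 2705/10159 + 47384/31 = 481457911/314929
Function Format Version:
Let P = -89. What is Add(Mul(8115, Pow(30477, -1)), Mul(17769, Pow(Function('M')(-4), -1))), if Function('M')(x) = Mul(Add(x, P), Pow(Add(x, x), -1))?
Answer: Rational(481457911, 314929) ≈ 1528.8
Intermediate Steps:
Function('M')(x) = Mul(Rational(1, 2), Pow(x, -1), Add(-89, x)) (Function('M')(x) = Mul(Add(x, -89), Pow(Add(x, x), -1)) = Mul(Add(-89, x), Pow(Mul(2, x), -1)) = Mul(Add(-89, x), Mul(Rational(1, 2), Pow(x, -1))) = Mul(Rational(1, 2), Pow(x, -1), Add(-89, x)))
Add(Mul(8115, Pow(30477, -1)), Mul(17769, Pow(Function('M')(-4), -1))) = Add(Mul(8115, Pow(30477, -1)), Mul(17769, Pow(Mul(Rational(1, 2), Pow(-4, -1), Add(-89, -4)), -1))) = Add(Mul(8115, Rational(1, 30477)), Mul(17769, Pow(Mul(Rational(1, 2), Rational(-1, 4), -93), -1))) = Add(Rational(2705, 10159), Mul(17769, Pow(Rational(93, 8), -1))) = Add(Rational(2705, 10159), Mul(17769, Rational(8, 93))) = Add(Rational(2705, 10159), Rational(47384, 31)) = Rational(481457911, 314929)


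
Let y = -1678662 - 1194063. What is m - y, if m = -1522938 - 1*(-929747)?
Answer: 2279534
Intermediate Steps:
y = -2872725
m = -593191 (m = -1522938 + 929747 = -593191)
m - y = -593191 - 1*(-2872725) = -593191 + 2872725 = 2279534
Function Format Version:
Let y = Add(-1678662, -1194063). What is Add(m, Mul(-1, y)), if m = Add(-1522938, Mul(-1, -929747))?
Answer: 2279534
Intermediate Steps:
y = -2872725
m = -593191 (m = Add(-1522938, 929747) = -593191)
Add(m, Mul(-1, y)) = Add(-593191, Mul(-1, -2872725)) = Add(-593191, 2872725) = 2279534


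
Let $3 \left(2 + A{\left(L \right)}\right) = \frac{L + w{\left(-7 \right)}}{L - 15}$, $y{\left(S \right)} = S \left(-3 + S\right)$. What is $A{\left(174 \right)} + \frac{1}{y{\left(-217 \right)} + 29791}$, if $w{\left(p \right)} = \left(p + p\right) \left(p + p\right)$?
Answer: $- \frac{45277627}{36982287} \approx -1.2243$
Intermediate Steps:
$w{\left(p \right)} = 4 p^{2}$ ($w{\left(p \right)} = 2 p 2 p = 4 p^{2}$)
$A{\left(L \right)} = -2 + \frac{196 + L}{3 \left(-15 + L\right)}$ ($A{\left(L \right)} = -2 + \frac{\left(L + 4 \left(-7\right)^{2}\right) \frac{1}{L - 15}}{3} = -2 + \frac{\left(L + 4 \cdot 49\right) \frac{1}{-15 + L}}{3} = -2 + \frac{\left(L + 196\right) \frac{1}{-15 + L}}{3} = -2 + \frac{\left(196 + L\right) \frac{1}{-15 + L}}{3} = -2 + \frac{\frac{1}{-15 + L} \left(196 + L\right)}{3} = -2 + \frac{196 + L}{3 \left(-15 + L\right)}$)
$A{\left(174 \right)} + \frac{1}{y{\left(-217 \right)} + 29791} = \frac{286 - 870}{3 \left(-15 + 174\right)} + \frac{1}{- 217 \left(-3 - 217\right) + 29791} = \frac{286 - 870}{3 \cdot 159} + \frac{1}{\left(-217\right) \left(-220\right) + 29791} = \frac{1}{3} \cdot \frac{1}{159} \left(-584\right) + \frac{1}{47740 + 29791} = - \frac{584}{477} + \frac{1}{77531} = - \frac{45277627}{36982287}$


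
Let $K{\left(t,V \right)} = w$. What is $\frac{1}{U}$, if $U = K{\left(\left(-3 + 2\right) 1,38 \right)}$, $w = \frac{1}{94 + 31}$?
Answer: $125$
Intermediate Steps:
$w = \frac{1}{125} \approx 0.008$
$K{\left(t,V \right)} = \frac{1}{125}$
$U = \frac{1}{125} \approx 0.008$
$\frac{1}{U} = \frac{1}{\frac{1}{125}} = 125$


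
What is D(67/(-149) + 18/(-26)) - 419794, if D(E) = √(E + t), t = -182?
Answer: -419794 + I*√687143002/1937 ≈ -4.1979e+5 + 13.533*I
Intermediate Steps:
D(E) = √(-182 + E) (D(E) = √(E - 182) = √(-182 + E))
D(67/(-149) + 18/(-26)) - 419794 = √(-182 + (67/(-149) + 18/(-26))) - 419794 = √(-182 + (67*(-1/149) + 18*(-1/26))) - 419794 = √(-182 + (-67/149 - 9/13)) - 419794 = √(-182 - 2212/1937) - 419794 = √(-354746/1937) - 419794 = I*√687143002/1937 - 419794 = -419794 + I*√687143002/1937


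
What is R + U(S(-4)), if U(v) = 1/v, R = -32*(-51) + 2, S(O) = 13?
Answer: 21243/13 ≈ 1634.1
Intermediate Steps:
R = 1634 (R = 1632 + 2 = 1634)
R + U(S(-4)) = 1634 + 1/13 = 21243/13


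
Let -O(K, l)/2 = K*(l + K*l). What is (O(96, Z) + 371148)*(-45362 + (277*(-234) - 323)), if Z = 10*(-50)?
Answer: -1070016903444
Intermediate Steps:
Z = -500
O(K, l) = -2*K*(l + K*l)
(O(96, Z) + 371148)*(-45362 + (277*(-234) - 323)) = (-2*96*(-500)*(1 + 96) + 371148)*(-45362 + (277*(-234) - 323)) = (-2*96*(-500)*97 + 371148)*(-45362 + (-64818 - 323)) = (9312000 + 371148)*(-45362 - 65141) = 9683148*(-110503) = -1070016903444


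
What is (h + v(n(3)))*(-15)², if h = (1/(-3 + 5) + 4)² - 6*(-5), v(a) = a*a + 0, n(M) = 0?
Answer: 45225/4 ≈ 11306.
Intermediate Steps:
v(a) = a² (v(a) = a² + 0 = a²)
h = 201/4 (h = (1/2 + 4)² + 30 = (½ + 4)² + 30 = (9/2)² + 30 = 81/4 + 30 = 201/4 ≈ 50.250)
(h + v(n(3)))*(-15)² = (201/4 + 0²)*(-15)² = (201/4 + 0)*225 = (201/4)*225 = 45225/4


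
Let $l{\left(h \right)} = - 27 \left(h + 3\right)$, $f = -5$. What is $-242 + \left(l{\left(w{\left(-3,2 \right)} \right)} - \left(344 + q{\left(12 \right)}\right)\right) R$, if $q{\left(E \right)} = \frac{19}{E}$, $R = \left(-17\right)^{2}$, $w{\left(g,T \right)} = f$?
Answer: $- \frac{1014115}{12} \approx -84510.0$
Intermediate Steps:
$w{\left(g,T \right)} = -5$
$l{\left(h \right)} = -81 - 27 h$ ($l{\left(h \right)} = - 27 \left(3 + h\right) = -81 - 27 h$)
$R = 289$
$-242 + \left(l{\left(w{\left(-3,2 \right)} \right)} - \left(344 + q{\left(12 \right)}\right)\right) R = -242 + \left(\left(-81 - -135\right) - \left(344 + \frac{19}{12}\right)\right) 289 = -242 + \left(\left(-81 + 135\right) - \left(344 + 19 \cdot \frac{1}{12}\right)\right) 289 = -242 + \left(54 - \left(344 + \frac{19}{12}\right)\right) 289 = -242 + \left(54 - \frac{4147}{12}\right) 289 = -242 - \frac{1011211}{12} = - \frac{1014115}{12}$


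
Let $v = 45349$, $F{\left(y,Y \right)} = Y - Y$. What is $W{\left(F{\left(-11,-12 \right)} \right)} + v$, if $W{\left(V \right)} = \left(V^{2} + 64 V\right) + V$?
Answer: $45349$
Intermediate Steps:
$F{\left(y,Y \right)} = 0$
$W{\left(V \right)} = V^{2} + 65 V$
$W{\left(F{\left(-11,-12 \right)} \right)} + v = 0 \left(65 + 0\right) + 45349 = 0 \cdot 65 + 45349 = 0 + 45349 = 45349$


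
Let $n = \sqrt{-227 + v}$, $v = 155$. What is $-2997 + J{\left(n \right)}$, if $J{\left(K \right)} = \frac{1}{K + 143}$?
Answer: $-2997 + \frac{1}{143 + 6 i \sqrt{2}} \approx -2997.0 - 0.00041349 i$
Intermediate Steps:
$n = 6 i \sqrt{2}$ ($n = \sqrt{-227 + 155} = \sqrt{-72} = 6 i \sqrt{2} \approx 8.4853 i$)
$J{\left(K \right)} = \frac{1}{143 + K}$
$-2997 + J{\left(n \right)} = -2997 + \frac{1}{143 + 6 i \sqrt{2}}$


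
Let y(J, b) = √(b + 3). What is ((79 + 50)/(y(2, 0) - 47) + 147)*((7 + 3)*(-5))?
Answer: -7955475/1103 + 3225*√3/1103 ≈ -7207.5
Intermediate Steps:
y(J, b) = √(3 + b)
((79 + 50)/(y(2, 0) - 47) + 147)*((7 + 3)*(-5)) = ((79 + 50)/(√(3 + 0) - 47) + 147)*((7 + 3)*(-5)) = (129/(√3 - 47) + 147)*(10*(-5)) = (129/(-47 + √3) + 147)*(-50) = (147 + 129/(-47 + √3))*(-50) = -7350 - 6450/(-47 + √3)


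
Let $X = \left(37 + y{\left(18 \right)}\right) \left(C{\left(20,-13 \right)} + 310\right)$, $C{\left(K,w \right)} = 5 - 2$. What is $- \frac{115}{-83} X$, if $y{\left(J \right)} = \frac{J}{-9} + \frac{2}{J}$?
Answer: $\frac{11374420}{747} \approx 15227.0$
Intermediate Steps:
$C{\left(K,w \right)} = 3$
$y{\left(J \right)} = \frac{2}{J} - \frac{J}{9}$ ($y{\left(J \right)} = J \left(- \frac{1}{9}\right) + \frac{2}{J} = - \frac{J}{9} + \frac{2}{J} = \frac{2}{J} - \frac{J}{9}$)
$X = \frac{98908}{9}$ ($X = \left(37 + \left(\frac{2}{18} - 2\right)\right) \left(3 + 310\right) = \left(37 + \left(2 \cdot \frac{1}{18} - 2\right)\right) 313 = \left(37 + \left(\frac{1}{9} - 2\right)\right) 313 = \left(37 - \frac{17}{9}\right) 313 = \frac{316}{9} \cdot 313 = \frac{98908}{9} \approx 10990.0$)
$- \frac{115}{-83} X = - \frac{115}{-83} \cdot \frac{98908}{9} = \left(-115\right) \left(- \frac{1}{83}\right) \frac{98908}{9} = \frac{115}{83} \cdot \frac{98908}{9} = \frac{11374420}{747}$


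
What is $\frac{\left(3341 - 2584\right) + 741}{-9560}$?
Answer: $- \frac{749}{4780} \approx -0.15669$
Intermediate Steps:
$\frac{\left(3341 - 2584\right) + 741}{-9560} = \left(757 + 741\right) \left(- \frac{1}{9560}\right) = 1498 \left(- \frac{1}{9560}\right) = - \frac{749}{4780}$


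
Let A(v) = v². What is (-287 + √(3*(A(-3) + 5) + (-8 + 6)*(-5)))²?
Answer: 82421 - 1148*√13 ≈ 78282.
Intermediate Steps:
(-287 + √(3*(A(-3) + 5) + (-8 + 6)*(-5)))² = (-287 + √(3*((-3)² + 5) + (-8 + 6)*(-5)))² = (-287 + √(3*(9 + 5) - 2*(-5)))² = (-287 + √(3*14 + 10))² = (-287 + √(42 + 10))² = (-287 + √52)² = (-287 + 2*√13)²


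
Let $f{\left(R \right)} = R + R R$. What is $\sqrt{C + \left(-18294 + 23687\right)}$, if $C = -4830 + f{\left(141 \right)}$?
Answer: $\sqrt{20585} \approx 143.47$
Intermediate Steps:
$f{\left(R \right)} = R + R^{2}$
$C = 15192$ ($C = -4830 + 141 \left(1 + 141\right) = -4830 + 141 \cdot 142 = -4830 + 20022 = 15192$)
$\sqrt{C + \left(-18294 + 23687\right)} = \sqrt{15192 + \left(-18294 + 23687\right)} = \sqrt{15192 + 5393} = \sqrt{20585}$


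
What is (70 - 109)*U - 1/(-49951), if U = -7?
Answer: 13636624/49951 ≈ 273.00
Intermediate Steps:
(70 - 109)*U - 1/(-49951) = (70 - 109)*(-7) - 1/(-49951) = -39*(-7) - 1*(-1/49951) = 273 + 1/49951 = 13636624/49951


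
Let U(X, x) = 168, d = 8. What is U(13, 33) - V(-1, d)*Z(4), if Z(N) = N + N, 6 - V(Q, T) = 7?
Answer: 176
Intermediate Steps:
V(Q, T) = -1 (V(Q, T) = 6 - 1*7 = 6 - 7 = -1)
Z(N) = 2*N
U(13, 33) - V(-1, d)*Z(4) = 168 - (-1)*2*4 = 168 - (-1)*8 = 168 - 1*(-8) = 168 + 8 = 176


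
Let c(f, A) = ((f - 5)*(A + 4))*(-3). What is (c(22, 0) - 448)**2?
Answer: 425104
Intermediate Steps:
c(f, A) = -3*(-5 + f)*(4 + A) (c(f, A) = ((-5 + f)*(4 + A))*(-3) = -3*(-5 + f)*(4 + A))
(c(22, 0) - 448)**2 = ((60 - 12*22 + 15*0 - 3*0*22) - 448)**2 = ((60 - 264 + 0 + 0) - 448)**2 = (-204 - 448)**2 = (-652)**2 = 425104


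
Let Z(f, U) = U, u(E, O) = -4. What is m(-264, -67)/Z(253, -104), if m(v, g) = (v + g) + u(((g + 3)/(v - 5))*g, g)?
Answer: 335/104 ≈ 3.2212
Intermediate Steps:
m(v, g) = -4 + g + v (m(v, g) = (v + g) - 4 = (g + v) - 4 = -4 + g + v)
m(-264, -67)/Z(253, -104) = (-4 - 67 - 264)/(-104) = -335*(-1/104) = 335/104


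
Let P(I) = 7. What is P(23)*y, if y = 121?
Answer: 847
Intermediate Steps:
P(23)*y = 7*121 = 847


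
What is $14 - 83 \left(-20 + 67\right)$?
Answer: $-3887$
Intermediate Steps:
$14 - 83 \left(-20 + 67\right) = 14 - 3901 = -3887$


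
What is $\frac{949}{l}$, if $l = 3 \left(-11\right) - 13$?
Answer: $- \frac{949}{46} \approx -20.63$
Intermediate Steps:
$l = -46$ ($l = -33 - 13 = -46$)
$\frac{949}{l} = \frac{949}{-46} = 949 \left(- \frac{1}{46}\right) = - \frac{949}{46}$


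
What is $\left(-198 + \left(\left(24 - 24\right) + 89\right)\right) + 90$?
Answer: $-19$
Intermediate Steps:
$\left(-198 + \left(\left(24 - 24\right) + 89\right)\right) + 90 = \left(-198 + \left(0 + 89\right)\right) + 90 = \left(-198 + 89\right) + 90 = -109 + 90 = -19$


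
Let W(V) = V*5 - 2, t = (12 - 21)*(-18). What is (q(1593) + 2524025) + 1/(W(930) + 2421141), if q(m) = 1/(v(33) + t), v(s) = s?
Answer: 1193936658167359/473028855 ≈ 2.5240e+6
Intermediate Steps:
t = 162 (t = -9*(-18) = 162)
W(V) = -2 + 5*V (W(V) = 5*V - 2 = -2 + 5*V)
q(m) = 1/195 (q(m) = 1/(33 + 162) = 1/195)
(q(1593) + 2524025) + 1/(W(930) + 2421141) = (1/195 + 2524025) + 1/((-2 + 5*930) + 2421141) = 492184876/195 + 1/((-2 + 4650) + 2421141) = 492184876/195 + 1/(4648 + 2421141) = 492184876/195 + 1/2425789 = 1193936658167359/473028855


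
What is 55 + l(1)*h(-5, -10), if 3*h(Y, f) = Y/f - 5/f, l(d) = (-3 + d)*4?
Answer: 157/3 ≈ 52.333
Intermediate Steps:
l(d) = -12 + 4*d
h(Y, f) = -5/(3*f) + Y/(3*f) (h(Y, f) = (Y/f - 5/f)/3 = (-5/f + Y/f)/3 = -5/(3*f) + Y/(3*f))
55 + l(1)*h(-5, -10) = 55 + (-12 + 4*1)*((⅓)*(-5 - 5)/(-10)) = 55 + (-12 + 4)*((⅓)*(-⅒)*(-10)) = 55 - 8*⅓ = 55 - 8/3 = 157/3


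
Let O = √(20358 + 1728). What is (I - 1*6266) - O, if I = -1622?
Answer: -7888 - 3*√2454 ≈ -8036.6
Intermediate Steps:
O = 3*√2454 (O = √22086 = 3*√2454 ≈ 148.61)
(I - 1*6266) - O = (-1622 - 1*6266) - 3*√2454 = (-1622 - 6266) - 3*√2454 = -7888 - 3*√2454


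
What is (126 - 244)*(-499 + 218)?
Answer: 33158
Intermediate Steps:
(126 - 244)*(-499 + 218) = -118*(-281) = 33158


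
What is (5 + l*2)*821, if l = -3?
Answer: -821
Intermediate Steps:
(5 + l*2)*821 = (5 - 3*2)*821 = (5 - 6)*821 = -1*821 = -821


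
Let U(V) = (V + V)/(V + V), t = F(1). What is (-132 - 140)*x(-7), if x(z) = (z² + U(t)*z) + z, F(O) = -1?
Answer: -9520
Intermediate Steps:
t = -1
U(V) = 1 (U(V) = (2*V)/((2*V)) = (2*V)*(1/(2*V)) = 1)
x(z) = z² + 2*z (x(z) = (z² + 1*z) + z = (z² + z) + z = (z + z²) + z = z² + 2*z)
(-132 - 140)*x(-7) = (-132 - 140)*(-7*(2 - 7)) = -(-1904)*(-5) = -272*35 = -9520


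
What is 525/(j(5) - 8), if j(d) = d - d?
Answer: -525/8 ≈ -65.625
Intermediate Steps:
j(d) = 0
525/(j(5) - 8) = 525/(0 - 8) = 525/(-8) = -1/8*525 = -525/8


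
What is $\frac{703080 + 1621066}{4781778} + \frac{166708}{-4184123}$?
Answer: $\frac{4463676043567}{10003773655347} \approx 0.4462$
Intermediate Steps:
$\frac{703080 + 1621066}{4781778} + \frac{166708}{-4184123} = 2324146 \cdot \frac{1}{4781778} + 166708 \left(- \frac{1}{4184123}\right) = \frac{1162073}{2390889} - \frac{166708}{4184123} = \frac{4463676043567}{10003773655347}$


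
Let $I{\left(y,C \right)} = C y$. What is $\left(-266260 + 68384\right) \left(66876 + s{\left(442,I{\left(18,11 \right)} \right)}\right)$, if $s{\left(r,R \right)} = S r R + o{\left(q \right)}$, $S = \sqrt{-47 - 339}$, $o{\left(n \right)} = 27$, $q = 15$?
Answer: $-13238498028 - 17317316016 i \sqrt{386} \approx -1.3239 \cdot 10^{10} - 3.4023 \cdot 10^{11} i$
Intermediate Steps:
$S = i \sqrt{386}$ ($S = \sqrt{-386} = i \sqrt{386} \approx 19.647 i$)
$s{\left(r,R \right)} = 27 + i R r \sqrt{386}$ ($s{\left(r,R \right)} = i \sqrt{386} r R + 27 = i r \sqrt{386} R + 27 = i R r \sqrt{386} + 27 = 27 + i R r \sqrt{386}$)
$\left(-266260 + 68384\right) \left(66876 + s{\left(442,I{\left(18,11 \right)} \right)}\right) = \left(-266260 + 68384\right) \left(66876 + \left(27 + i 11 \cdot 18 \cdot 442 \sqrt{386}\right)\right) = - 197876 \left(66876 + \left(27 + i 198 \cdot 442 \sqrt{386}\right)\right) = - 197876 \left(66876 + \left(27 + 87516 i \sqrt{386}\right)\right) = - 197876 \left(66903 + 87516 i \sqrt{386}\right) = -13238498028 - 17317316016 i \sqrt{386}$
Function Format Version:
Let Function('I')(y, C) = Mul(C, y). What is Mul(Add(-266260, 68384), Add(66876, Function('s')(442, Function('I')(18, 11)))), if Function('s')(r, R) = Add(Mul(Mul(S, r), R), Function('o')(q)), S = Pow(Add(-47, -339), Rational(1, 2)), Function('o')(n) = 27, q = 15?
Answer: Add(-13238498028, Mul(-17317316016, I, Pow(386, Rational(1, 2)))) ≈ Add(-1.3239e+10, Mul(-3.4023e+11, I))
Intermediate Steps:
S = Mul(I, Pow(386, Rational(1, 2))) (S = Pow(-386, Rational(1, 2)) = Mul(I, Pow(386, Rational(1, 2))) ≈ Mul(19.647, I))
Function('s')(r, R) = Add(27, Mul(I, R, r, Pow(386, Rational(1, 2)))) (Function('s')(r, R) = Add(Mul(Mul(Mul(I, Pow(386, Rational(1, 2))), r), R), 27) = Add(Mul(Mul(I, r, Pow(386, Rational(1, 2))), R), 27) = Add(Mul(I, R, r, Pow(386, Rational(1, 2))), 27) = Add(27, Mul(I, R, r, Pow(386, Rational(1, 2)))))
Mul(Add(-266260, 68384), Add(66876, Function('s')(442, Function('I')(18, 11)))) = Mul(Add(-266260, 68384), Add(66876, Add(27, Mul(I, Mul(11, 18), 442, Pow(386, Rational(1, 2)))))) = Mul(-197876, Add(66876, Add(27, Mul(I, 198, 442, Pow(386, Rational(1, 2)))))) = Mul(-197876, Add(66876, Add(27, Mul(87516, I, Pow(386, Rational(1, 2)))))) = Mul(-197876, Add(66903, Mul(87516, I, Pow(386, Rational(1, 2))))) = Add(-13238498028, Mul(-17317316016, I, Pow(386, Rational(1, 2))))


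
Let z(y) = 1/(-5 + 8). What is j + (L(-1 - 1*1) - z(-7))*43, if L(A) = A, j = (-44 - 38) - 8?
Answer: -571/3 ≈ -190.33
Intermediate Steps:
z(y) = ⅓ (z(y) = 1/3 = ⅓)
j = -90 (j = -82 - 8 = -90)
j + (L(-1 - 1*1) - z(-7))*43 = -90 + ((-1 - 1*1) - 1*⅓)*43 = -90 + ((-1 - 1) - ⅓)*43 = -90 + (-2 - ⅓)*43 = -90 - 7/3*43 = -90 - 301/3 = -571/3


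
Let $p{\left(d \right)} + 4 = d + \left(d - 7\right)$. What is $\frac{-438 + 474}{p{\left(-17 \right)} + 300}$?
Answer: $\frac{12}{85} \approx 0.14118$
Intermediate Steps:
$p{\left(d \right)} = -11 + 2 d$ ($p{\left(d \right)} = -4 + \left(d + \left(d - 7\right)\right) = -4 + \left(d + \left(-7 + d\right)\right) = -4 + \left(-7 + 2 d\right) = -11 + 2 d$)
$\frac{-438 + 474}{p{\left(-17 \right)} + 300} = \frac{-438 + 474}{\left(-11 + 2 \left(-17\right)\right) + 300} = \frac{36}{\left(-11 - 34\right) + 300} = \frac{36}{-45 + 300} = \frac{36}{255} = 36 \cdot \frac{1}{255} = \frac{12}{85}$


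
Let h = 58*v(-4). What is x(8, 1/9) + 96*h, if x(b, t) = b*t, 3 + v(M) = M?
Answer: -350776/9 ≈ -38975.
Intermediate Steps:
v(M) = -3 + M
h = -406 (h = 58*(-3 - 4) = 58*(-7) = -406)
x(8, 1/9) + 96*h = 8/9 + 96*(-406) = 8*(⅑) - 38976 = 8/9 - 38976 = -350776/9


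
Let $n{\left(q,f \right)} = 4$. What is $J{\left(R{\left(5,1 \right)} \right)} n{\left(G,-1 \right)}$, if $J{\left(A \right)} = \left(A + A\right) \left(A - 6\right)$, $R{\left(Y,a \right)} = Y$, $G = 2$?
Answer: $-40$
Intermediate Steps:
$J{\left(A \right)} = 2 A \left(-6 + A\right)$
$J{\left(R{\left(5,1 \right)} \right)} n{\left(G,-1 \right)} = 2 \cdot 5 \left(-6 + 5\right) 4 = 2 \cdot 5 \left(-1\right) 4 = \left(-10\right) 4 = -40$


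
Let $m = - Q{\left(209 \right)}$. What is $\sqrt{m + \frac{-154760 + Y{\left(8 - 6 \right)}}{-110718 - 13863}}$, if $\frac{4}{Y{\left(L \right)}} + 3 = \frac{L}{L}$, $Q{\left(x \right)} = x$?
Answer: $\frac{i \sqrt{3224488537527}}{124581} \approx 14.414 i$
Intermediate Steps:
$Y{\left(L \right)} = -2$ ($Y{\left(L \right)} = \frac{4}{-3 + \frac{L}{L}} = \frac{4}{-3 + 1} = \frac{4}{-2} = 4 \left(- \frac{1}{2}\right) = -2$)
$m = -209$ ($m = \left(-1\right) 209 = -209$)
$\sqrt{m + \frac{-154760 + Y{\left(8 - 6 \right)}}{-110718 - 13863}} = \sqrt{-209 + \frac{-154760 - 2}{-110718 - 13863}} = \sqrt{-209 - \frac{154762}{-124581}} = \sqrt{-209 - - \frac{154762}{124581}} = \sqrt{-209 + \frac{154762}{124581}} = \sqrt{- \frac{25882667}{124581}} = \frac{i \sqrt{3224488537527}}{124581}$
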